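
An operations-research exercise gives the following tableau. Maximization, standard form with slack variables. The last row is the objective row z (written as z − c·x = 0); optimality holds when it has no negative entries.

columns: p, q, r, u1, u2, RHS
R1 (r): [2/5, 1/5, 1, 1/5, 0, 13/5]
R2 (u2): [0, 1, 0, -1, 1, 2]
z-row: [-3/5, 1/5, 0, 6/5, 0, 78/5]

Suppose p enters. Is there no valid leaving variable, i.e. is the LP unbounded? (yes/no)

Column p has positive entries in row(s) 1, so the ratio test bounds it — not unbounded.

no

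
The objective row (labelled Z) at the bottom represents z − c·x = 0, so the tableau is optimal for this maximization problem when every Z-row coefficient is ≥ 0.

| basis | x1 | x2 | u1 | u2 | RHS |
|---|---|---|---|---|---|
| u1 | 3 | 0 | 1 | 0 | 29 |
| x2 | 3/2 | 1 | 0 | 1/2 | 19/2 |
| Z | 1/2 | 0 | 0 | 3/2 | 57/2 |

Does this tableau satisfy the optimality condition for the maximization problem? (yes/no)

yes

Every Z-row coefficient is ≥ 0, so the tableau is optimal.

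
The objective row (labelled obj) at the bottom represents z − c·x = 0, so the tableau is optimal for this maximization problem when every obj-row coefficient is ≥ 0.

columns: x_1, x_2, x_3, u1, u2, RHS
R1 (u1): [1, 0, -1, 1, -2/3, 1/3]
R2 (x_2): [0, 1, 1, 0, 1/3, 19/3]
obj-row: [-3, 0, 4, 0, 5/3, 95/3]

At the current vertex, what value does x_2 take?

x_2 is basic (row 2); its value is the RHS of that row, 19/3.

19/3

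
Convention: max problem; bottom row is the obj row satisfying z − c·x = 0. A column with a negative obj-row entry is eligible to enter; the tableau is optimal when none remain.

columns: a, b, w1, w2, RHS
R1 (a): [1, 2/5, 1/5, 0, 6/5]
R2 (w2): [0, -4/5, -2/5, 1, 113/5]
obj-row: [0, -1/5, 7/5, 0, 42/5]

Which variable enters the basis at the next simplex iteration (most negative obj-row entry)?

Negative obj-row entries: b: -1/5.
The most negative is -1/5 in column b, so b enters.

b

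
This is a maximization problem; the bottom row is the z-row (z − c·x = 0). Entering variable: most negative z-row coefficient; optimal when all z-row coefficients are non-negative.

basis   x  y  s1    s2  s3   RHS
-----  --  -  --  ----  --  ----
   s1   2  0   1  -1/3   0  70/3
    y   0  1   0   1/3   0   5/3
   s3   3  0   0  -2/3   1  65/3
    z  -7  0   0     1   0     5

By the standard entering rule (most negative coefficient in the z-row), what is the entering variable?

Negative z-row entries: x: -7.
The most negative is -7 in column x, so x enters.

x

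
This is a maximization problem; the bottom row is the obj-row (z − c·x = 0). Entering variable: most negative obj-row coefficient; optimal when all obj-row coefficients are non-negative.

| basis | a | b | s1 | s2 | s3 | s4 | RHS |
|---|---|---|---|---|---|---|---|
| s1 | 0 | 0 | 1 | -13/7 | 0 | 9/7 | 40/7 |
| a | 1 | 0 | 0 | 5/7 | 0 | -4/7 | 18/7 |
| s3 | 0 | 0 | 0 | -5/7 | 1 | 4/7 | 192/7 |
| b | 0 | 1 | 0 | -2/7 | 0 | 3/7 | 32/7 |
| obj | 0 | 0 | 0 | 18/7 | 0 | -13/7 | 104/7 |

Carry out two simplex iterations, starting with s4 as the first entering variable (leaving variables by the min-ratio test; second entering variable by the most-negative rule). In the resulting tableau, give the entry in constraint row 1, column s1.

Ratio test on column s4 — row 1: (40/7)/(9/7) = 40/9; row 2: entry -4/7 ≤ 0; row 3: (192/7)/(4/7) = 48; row 4: (32/7)/(3/7) = 32/3. Minimum is 40/9 at row 1 (s1 leaves); pivot element 9/7.
Divide row 1 by 9/7; eliminate column s4 from the other rows.
Second iteration: most negative obj-row entry is -1/9 in column s2, so s2 enters.
Ratio test on column s2 — row 1: entry -13/9 ≤ 0; row 2: entry -1/9 ≤ 0; row 3: (224/9)/(1/9) = 224; row 4: (8/3)/(1/3) = 8. Minimum is 8 at row 4 (b leaves); pivot element 1/3.
Divide row 4 by 1/3; eliminate column s2 from the other rows.
After both pivots, the entry at constraint row 1, column s1 is -2/3.

-2/3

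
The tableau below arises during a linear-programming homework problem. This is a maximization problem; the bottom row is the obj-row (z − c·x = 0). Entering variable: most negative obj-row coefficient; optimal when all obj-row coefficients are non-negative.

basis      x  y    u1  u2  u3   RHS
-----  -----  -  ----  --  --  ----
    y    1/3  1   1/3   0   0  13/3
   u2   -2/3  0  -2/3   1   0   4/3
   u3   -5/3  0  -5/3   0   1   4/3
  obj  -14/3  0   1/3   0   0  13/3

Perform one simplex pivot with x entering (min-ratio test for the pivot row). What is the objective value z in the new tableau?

Ratio test on column x — row 1: (13/3)/(1/3) = 13; row 2: entry -2/3 ≤ 0; row 3: entry -5/3 ≤ 0. Minimum is 13 at row 1 (y leaves); pivot element 1/3.
Pivot on row 1; the obj-row RHS becomes 13/3 − (-14/3)·13 = 65.

65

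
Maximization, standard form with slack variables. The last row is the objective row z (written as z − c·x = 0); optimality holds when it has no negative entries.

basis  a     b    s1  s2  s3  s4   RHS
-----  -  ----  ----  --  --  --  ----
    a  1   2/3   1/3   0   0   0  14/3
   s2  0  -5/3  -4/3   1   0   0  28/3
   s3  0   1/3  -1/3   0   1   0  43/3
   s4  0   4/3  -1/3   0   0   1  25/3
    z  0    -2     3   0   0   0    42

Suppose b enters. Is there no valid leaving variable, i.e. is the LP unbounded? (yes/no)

Column b has positive entries in row(s) 1, 3, 4, so the ratio test bounds it — not unbounded.

no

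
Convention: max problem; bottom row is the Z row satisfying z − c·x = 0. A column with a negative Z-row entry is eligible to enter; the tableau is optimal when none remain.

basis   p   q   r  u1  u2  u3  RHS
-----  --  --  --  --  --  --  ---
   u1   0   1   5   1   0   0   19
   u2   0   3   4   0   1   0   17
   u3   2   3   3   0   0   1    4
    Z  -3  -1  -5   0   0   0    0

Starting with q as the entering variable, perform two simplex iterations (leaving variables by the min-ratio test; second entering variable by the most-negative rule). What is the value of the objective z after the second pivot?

Ratio test on column q — row 1: 19/1 = 19; row 2: 17/3 = 17/3; row 3: 4/3 = 4/3. Minimum is 4/3 at row 3 (u3 leaves); pivot element 3.
Pivot on row 3; the Z-row RHS becomes 0 − (-1)·(4/3) = 4/3.
Next entering variable (most negative Z-row entry -4): r.
Ratio test on column r — row 1: (53/3)/4 = 53/12; row 2: 13/1 = 13; row 3: (4/3)/1 = 4/3. Minimum is 4/3 at row 3 (q leaves); pivot element 1.
After the second pivot the Z-row RHS is 4/3 − (-4)·(4/3) = 20/3.

20/3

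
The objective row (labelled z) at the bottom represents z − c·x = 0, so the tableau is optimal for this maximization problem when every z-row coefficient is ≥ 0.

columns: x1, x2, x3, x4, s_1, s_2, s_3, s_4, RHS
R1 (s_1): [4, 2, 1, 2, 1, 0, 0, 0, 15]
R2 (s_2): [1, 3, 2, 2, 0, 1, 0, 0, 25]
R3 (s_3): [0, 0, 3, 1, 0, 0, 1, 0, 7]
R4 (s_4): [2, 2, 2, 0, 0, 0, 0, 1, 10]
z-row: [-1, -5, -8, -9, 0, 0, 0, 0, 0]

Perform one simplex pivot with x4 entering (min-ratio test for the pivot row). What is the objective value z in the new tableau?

63

Ratio test on column x4 — row 1: 15/2 = 15/2; row 2: 25/2 = 25/2; row 3: 7/1 = 7; row 4: entry 0 ≤ 0. Minimum is 7 at row 3 (s_3 leaves); pivot element 1.
Pivot on row 3; the z-row RHS becomes 0 − (-9)·7 = 63.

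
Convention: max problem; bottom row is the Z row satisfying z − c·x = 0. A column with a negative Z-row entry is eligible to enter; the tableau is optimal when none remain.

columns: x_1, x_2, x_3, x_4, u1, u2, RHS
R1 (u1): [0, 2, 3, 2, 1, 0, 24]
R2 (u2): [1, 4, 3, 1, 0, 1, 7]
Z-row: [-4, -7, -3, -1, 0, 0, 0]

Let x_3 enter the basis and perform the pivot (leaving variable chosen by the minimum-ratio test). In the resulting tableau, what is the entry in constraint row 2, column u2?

Ratio test on column x_3 — row 1: 24/3 = 8; row 2: 7/3 = 7/3. Minimum is 7/3 at row 2 (u2 leaves); pivot element 3.
Divide row 2 by 3; eliminate column x_3 from the other rows.
In the new row 2, the u2 entry is the old entry divided by the pivot: 1/3 = 1/3.

1/3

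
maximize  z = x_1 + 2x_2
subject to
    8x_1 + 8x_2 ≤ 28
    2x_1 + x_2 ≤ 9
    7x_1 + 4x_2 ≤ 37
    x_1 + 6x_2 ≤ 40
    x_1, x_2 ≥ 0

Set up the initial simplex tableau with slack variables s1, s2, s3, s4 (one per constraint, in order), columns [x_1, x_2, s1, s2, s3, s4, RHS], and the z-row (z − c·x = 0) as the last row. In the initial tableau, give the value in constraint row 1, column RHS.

28

The RHS of constraint 1 is b_1 = 28.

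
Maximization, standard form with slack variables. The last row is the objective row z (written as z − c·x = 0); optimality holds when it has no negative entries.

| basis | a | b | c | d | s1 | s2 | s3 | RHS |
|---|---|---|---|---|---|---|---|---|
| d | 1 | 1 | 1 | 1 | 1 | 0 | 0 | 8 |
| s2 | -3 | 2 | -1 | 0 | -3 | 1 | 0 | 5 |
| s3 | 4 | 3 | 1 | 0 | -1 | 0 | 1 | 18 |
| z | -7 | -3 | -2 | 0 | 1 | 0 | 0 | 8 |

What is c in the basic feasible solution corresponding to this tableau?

0

c is not in the basis, so in the current basic feasible solution c = 0.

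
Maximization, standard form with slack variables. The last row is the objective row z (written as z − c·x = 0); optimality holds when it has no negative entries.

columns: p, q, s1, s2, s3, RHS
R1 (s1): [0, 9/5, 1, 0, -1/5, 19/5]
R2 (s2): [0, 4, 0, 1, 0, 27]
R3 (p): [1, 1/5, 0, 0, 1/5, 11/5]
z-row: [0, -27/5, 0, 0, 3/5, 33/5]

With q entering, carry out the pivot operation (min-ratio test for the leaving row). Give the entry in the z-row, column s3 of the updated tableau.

0

Ratio test on column q — row 1: (19/5)/(9/5) = 19/9; row 2: 27/4 = 27/4; row 3: (11/5)/(1/5) = 11. Minimum is 19/9 at row 1 (s1 leaves); pivot element 9/5.
Divide row 1 by 9/5; eliminate column q from the other rows.
z-row update in column s3: 3/5 − (-27/5)·(-1/9) = 0.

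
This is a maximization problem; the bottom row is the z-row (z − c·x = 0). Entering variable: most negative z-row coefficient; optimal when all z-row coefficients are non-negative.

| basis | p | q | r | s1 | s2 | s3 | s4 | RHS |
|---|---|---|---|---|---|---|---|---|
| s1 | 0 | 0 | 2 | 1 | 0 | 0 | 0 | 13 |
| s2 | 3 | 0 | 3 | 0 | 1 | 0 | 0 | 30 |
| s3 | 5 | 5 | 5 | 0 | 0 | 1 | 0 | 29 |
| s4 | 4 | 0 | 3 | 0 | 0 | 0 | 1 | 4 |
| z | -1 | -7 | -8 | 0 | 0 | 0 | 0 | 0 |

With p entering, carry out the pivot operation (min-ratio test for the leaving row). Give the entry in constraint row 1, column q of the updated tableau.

Ratio test on column p — row 1: entry 0 ≤ 0; row 2: 30/3 = 10; row 3: 29/5 = 29/5; row 4: 4/4 = 1. Minimum is 1 at row 4 (s4 leaves); pivot element 4.
Divide row 4 by 4; eliminate column p from the other rows.
Row 1 update in column q: 0 − 0·0 = 0.

0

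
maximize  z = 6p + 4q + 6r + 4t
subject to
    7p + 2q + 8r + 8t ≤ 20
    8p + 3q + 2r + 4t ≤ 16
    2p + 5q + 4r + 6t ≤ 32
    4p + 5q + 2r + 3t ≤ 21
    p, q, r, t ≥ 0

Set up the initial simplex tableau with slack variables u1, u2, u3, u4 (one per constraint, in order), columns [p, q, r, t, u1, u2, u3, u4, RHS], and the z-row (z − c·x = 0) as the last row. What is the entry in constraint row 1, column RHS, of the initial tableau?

20

The RHS of constraint 1 is b_1 = 20.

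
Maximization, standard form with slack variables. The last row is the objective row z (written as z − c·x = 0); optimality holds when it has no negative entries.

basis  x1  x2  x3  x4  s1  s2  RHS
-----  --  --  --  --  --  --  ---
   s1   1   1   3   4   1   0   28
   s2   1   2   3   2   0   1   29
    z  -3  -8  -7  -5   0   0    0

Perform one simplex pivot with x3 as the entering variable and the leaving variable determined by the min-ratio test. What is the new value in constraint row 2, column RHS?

1

Ratio test on column x3 — row 1: 28/3 = 28/3; row 2: 29/3 = 29/3. Minimum is 28/3 at row 1 (s1 leaves); pivot element 3.
Divide row 1 by 3; eliminate column x3 from the other rows.
Row 2 update in column RHS: 29 − 3·(28/3) = 1.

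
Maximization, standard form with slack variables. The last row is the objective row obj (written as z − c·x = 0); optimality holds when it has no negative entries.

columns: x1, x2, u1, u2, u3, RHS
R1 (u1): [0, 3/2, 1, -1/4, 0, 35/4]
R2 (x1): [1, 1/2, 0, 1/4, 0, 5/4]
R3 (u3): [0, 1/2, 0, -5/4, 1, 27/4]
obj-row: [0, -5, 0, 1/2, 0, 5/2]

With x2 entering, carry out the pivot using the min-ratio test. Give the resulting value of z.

15

Ratio test on column x2 — row 1: (35/4)/(3/2) = 35/6; row 2: (5/4)/(1/2) = 5/2; row 3: (27/4)/(1/2) = 27/2. Minimum is 5/2 at row 2 (x1 leaves); pivot element 1/2.
Pivot on row 2; the obj-row RHS becomes 5/2 − (-5)·(5/2) = 15.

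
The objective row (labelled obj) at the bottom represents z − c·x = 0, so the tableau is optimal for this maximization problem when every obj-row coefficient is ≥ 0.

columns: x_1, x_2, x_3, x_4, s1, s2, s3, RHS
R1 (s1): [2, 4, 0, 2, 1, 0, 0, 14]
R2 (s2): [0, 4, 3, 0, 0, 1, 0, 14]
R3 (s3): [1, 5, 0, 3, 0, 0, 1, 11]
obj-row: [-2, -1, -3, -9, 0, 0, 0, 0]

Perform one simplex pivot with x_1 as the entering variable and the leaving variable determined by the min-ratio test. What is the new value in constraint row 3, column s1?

-1/2

Ratio test on column x_1 — row 1: 14/2 = 7; row 2: entry 0 ≤ 0; row 3: 11/1 = 11. Minimum is 7 at row 1 (s1 leaves); pivot element 2.
Divide row 1 by 2; eliminate column x_1 from the other rows.
Row 3 update in column s1: 0 − 1·(1/2) = -1/2.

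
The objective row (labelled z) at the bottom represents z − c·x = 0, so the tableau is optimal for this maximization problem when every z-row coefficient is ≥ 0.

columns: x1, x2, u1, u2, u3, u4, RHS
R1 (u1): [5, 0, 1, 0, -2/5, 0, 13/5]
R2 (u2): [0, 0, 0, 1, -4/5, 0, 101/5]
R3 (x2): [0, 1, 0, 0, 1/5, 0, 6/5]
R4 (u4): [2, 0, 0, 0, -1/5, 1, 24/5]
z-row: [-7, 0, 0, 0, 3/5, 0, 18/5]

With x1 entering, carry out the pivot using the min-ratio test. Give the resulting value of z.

181/25

Ratio test on column x1 — row 1: (13/5)/5 = 13/25; row 2: entry 0 ≤ 0; row 3: entry 0 ≤ 0; row 4: (24/5)/2 = 12/5. Minimum is 13/25 at row 1 (u1 leaves); pivot element 5.
Pivot on row 1; the z-row RHS becomes 18/5 − (-7)·(13/25) = 181/25.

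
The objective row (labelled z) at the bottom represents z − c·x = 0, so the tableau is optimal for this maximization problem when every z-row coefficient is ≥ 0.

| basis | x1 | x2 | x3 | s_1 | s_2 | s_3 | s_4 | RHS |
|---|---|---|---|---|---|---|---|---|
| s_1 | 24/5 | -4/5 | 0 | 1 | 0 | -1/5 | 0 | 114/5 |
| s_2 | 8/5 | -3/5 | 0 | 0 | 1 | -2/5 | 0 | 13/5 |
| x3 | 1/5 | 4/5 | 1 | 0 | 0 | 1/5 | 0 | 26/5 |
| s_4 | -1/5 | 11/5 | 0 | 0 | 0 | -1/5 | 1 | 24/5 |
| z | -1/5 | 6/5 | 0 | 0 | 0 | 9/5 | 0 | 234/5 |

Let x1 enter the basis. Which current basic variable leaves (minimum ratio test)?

s_2

Column x1 entries and ratios — s_1: (114/5)/(24/5) = 19/4; s_2: (13/5)/(8/5) = 13/8; x3: (26/5)/(1/5) = 26; s_4: -1/5 ≤ 0, skip.
Smallest ratio is 13/8 in the row of s_2, so s_2 leaves.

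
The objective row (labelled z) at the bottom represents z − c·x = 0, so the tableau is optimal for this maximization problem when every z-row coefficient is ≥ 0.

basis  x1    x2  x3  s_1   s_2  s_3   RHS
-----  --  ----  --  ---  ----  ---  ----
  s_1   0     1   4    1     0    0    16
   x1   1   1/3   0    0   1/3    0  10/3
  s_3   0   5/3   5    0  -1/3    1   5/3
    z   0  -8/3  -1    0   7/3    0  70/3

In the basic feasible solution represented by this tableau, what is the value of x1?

x1 is basic (row 2); its value is the RHS of that row, 10/3.

10/3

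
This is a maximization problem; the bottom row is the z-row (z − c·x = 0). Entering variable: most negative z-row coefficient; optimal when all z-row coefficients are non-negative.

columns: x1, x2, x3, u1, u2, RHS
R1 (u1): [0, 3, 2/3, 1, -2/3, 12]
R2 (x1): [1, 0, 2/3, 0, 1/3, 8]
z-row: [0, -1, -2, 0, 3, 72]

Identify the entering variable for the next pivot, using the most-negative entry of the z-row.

Negative z-row entries: x2: -1, x3: -2.
The most negative is -2 in column x3, so x3 enters.

x3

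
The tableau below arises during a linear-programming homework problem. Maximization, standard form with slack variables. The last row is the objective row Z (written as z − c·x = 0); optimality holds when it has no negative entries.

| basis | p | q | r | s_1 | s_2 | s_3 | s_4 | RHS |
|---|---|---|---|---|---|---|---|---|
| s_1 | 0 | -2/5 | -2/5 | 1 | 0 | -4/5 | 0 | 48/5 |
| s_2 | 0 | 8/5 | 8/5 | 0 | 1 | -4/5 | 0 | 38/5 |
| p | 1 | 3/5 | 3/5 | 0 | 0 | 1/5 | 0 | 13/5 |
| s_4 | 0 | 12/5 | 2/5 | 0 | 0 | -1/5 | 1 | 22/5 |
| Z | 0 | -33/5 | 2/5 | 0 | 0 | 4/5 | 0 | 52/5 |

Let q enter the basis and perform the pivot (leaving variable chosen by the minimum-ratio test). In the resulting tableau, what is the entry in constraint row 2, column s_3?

-2/3

Ratio test on column q — row 1: entry -2/5 ≤ 0; row 2: (38/5)/(8/5) = 19/4; row 3: (13/5)/(3/5) = 13/3; row 4: (22/5)/(12/5) = 11/6. Minimum is 11/6 at row 4 (s_4 leaves); pivot element 12/5.
Divide row 4 by 12/5; eliminate column q from the other rows.
Row 2 update in column s_3: -4/5 − (8/5)·(-1/12) = -2/3.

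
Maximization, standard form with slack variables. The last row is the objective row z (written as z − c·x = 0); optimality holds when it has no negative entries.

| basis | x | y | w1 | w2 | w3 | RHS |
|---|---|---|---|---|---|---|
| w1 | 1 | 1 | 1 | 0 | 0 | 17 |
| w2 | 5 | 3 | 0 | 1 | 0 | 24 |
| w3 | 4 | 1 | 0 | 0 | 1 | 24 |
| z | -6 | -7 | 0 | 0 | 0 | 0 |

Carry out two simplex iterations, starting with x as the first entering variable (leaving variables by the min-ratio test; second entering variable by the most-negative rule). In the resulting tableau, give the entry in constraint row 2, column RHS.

8

Ratio test on column x — row 1: 17/1 = 17; row 2: 24/5 = 24/5; row 3: 24/4 = 6. Minimum is 24/5 at row 2 (w2 leaves); pivot element 5.
Divide row 2 by 5; eliminate column x from the other rows.
Second iteration: most negative z-row entry is -17/5 in column y, so y enters.
Ratio test on column y — row 1: (61/5)/(2/5) = 61/2; row 2: (24/5)/(3/5) = 8; row 3: entry -7/5 ≤ 0. Minimum is 8 at row 2 (x leaves); pivot element 3/5.
Divide row 2 by 3/5; eliminate column y from the other rows.
After both pivots, the entry at constraint row 2, column RHS is 8.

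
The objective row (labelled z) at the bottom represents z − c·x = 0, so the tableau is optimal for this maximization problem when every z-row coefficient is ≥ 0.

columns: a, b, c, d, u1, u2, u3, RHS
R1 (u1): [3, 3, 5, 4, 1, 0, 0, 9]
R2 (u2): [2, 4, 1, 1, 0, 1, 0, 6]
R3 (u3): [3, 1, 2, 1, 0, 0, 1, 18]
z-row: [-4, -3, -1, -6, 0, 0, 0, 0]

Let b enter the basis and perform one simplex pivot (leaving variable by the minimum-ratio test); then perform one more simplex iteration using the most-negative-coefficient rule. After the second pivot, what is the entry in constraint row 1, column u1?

4/13

Ratio test on column b — row 1: 9/3 = 3; row 2: 6/4 = 3/2; row 3: 18/1 = 18. Minimum is 3/2 at row 2 (u2 leaves); pivot element 4.
Divide row 2 by 4; eliminate column b from the other rows.
Second iteration: most negative z-row entry is -21/4 in column d, so d enters.
Ratio test on column d — row 1: (9/2)/(13/4) = 18/13; row 2: (3/2)/(1/4) = 6; row 3: (33/2)/(3/4) = 22. Minimum is 18/13 at row 1 (u1 leaves); pivot element 13/4.
Divide row 1 by 13/4; eliminate column d from the other rows.
After both pivots, the entry at constraint row 1, column u1 is 4/13.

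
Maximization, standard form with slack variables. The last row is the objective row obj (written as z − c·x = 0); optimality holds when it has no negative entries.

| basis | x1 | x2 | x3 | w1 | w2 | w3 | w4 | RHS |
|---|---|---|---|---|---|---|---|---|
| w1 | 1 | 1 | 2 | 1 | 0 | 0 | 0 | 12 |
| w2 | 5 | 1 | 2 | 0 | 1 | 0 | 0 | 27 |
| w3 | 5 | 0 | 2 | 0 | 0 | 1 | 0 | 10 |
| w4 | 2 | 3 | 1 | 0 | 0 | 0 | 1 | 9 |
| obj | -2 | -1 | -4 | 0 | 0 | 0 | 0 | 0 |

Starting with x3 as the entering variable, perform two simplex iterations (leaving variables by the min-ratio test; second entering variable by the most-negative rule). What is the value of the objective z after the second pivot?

Ratio test on column x3 — row 1: 12/2 = 6; row 2: 27/2 = 27/2; row 3: 10/2 = 5; row 4: 9/1 = 9. Minimum is 5 at row 3 (w3 leaves); pivot element 2.
Pivot on row 3; the obj-row RHS becomes 0 − (-4)·5 = 20.
Next entering variable (most negative obj-row entry -1): x2.
Ratio test on column x2 — row 1: 2/1 = 2; row 2: 17/1 = 17; row 3: entry 0 ≤ 0; row 4: 4/3 = 4/3. Minimum is 4/3 at row 4 (w4 leaves); pivot element 3.
After the second pivot the obj-row RHS is 20 − (-1)·(4/3) = 64/3.

64/3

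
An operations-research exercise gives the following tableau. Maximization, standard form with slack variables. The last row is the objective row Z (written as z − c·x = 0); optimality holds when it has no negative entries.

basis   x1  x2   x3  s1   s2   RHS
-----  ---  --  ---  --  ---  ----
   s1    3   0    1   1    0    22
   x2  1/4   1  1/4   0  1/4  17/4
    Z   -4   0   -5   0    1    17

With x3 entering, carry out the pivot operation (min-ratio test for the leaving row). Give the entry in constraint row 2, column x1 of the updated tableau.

Ratio test on column x3 — row 1: 22/1 = 22; row 2: (17/4)/(1/4) = 17. Minimum is 17 at row 2 (x2 leaves); pivot element 1/4.
Divide row 2 by 1/4; eliminate column x3 from the other rows.
In the new row 2, the x1 entry is the old entry divided by the pivot: (1/4)/(1/4) = 1.

1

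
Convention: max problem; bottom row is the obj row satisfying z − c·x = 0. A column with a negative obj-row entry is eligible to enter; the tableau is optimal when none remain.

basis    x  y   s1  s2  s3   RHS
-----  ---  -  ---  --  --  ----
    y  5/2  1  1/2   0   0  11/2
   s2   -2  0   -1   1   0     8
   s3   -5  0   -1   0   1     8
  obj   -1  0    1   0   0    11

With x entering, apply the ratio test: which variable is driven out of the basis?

Column x entries and ratios — y: (11/2)/(5/2) = 11/5; s2: -2 ≤ 0, skip; s3: -5 ≤ 0, skip.
Smallest ratio is 11/5 in the row of y, so y leaves.

y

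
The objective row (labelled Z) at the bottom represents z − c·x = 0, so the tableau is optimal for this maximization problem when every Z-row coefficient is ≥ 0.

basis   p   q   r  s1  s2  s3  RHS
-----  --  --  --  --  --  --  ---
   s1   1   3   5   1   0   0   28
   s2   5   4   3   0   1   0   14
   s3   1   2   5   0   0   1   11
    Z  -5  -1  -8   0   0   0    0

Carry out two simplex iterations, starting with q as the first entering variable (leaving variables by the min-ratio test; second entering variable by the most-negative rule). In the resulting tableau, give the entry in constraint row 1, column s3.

-11/14

Ratio test on column q — row 1: 28/3 = 28/3; row 2: 14/4 = 7/2; row 3: 11/2 = 11/2. Minimum is 7/2 at row 2 (s2 leaves); pivot element 4.
Divide row 2 by 4; eliminate column q from the other rows.
Second iteration: most negative Z-row entry is -29/4 in column r, so r enters.
Ratio test on column r — row 1: (35/2)/(11/4) = 70/11; row 2: (7/2)/(3/4) = 14/3; row 3: 4/(7/2) = 8/7. Minimum is 8/7 at row 3 (s3 leaves); pivot element 7/2.
Divide row 3 by 7/2; eliminate column r from the other rows.
After both pivots, the entry at constraint row 1, column s3 is -11/14.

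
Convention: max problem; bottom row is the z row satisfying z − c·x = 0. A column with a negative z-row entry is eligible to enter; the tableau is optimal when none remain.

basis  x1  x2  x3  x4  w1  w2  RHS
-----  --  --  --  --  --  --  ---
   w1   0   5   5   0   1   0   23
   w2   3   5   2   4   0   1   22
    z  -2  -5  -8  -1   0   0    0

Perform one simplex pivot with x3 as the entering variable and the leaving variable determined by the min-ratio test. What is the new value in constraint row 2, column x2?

3

Ratio test on column x3 — row 1: 23/5 = 23/5; row 2: 22/2 = 11. Minimum is 23/5 at row 1 (w1 leaves); pivot element 5.
Divide row 1 by 5; eliminate column x3 from the other rows.
Row 2 update in column x2: 5 − 2·1 = 3.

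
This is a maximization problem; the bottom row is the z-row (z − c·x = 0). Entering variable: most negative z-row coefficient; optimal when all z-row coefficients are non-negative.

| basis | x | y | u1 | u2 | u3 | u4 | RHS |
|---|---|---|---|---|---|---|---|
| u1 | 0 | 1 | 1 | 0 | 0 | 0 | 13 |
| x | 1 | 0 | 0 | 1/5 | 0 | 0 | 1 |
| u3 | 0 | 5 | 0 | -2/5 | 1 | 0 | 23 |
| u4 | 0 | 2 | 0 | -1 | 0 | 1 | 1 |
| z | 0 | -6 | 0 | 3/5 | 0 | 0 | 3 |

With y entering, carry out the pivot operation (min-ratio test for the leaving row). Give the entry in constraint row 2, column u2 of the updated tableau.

Ratio test on column y — row 1: 13/1 = 13; row 2: entry 0 ≤ 0; row 3: 23/5 = 23/5; row 4: 1/2 = 1/2. Minimum is 1/2 at row 4 (u4 leaves); pivot element 2.
Divide row 4 by 2; eliminate column y from the other rows.
Row 2 update in column u2: 1/5 − 0·(-1/2) = 1/5.

1/5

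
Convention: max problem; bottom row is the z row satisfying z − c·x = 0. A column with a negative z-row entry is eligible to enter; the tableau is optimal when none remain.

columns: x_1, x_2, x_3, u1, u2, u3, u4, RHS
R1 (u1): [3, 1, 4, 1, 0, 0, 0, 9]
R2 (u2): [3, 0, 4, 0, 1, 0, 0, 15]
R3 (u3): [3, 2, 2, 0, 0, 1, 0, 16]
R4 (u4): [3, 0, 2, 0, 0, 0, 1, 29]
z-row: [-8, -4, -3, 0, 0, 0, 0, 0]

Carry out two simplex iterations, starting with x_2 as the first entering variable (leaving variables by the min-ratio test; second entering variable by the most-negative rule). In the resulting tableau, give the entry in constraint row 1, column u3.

-1/3

Ratio test on column x_2 — row 1: 9/1 = 9; row 2: entry 0 ≤ 0; row 3: 16/2 = 8; row 4: entry 0 ≤ 0. Minimum is 8 at row 3 (u3 leaves); pivot element 2.
Divide row 3 by 2; eliminate column x_2 from the other rows.
Second iteration: most negative z-row entry is -2 in column x_1, so x_1 enters.
Ratio test on column x_1 — row 1: 1/(3/2) = 2/3; row 2: 15/3 = 5; row 3: 8/(3/2) = 16/3; row 4: 29/3 = 29/3. Minimum is 2/3 at row 1 (u1 leaves); pivot element 3/2.
Divide row 1 by 3/2; eliminate column x_1 from the other rows.
After both pivots, the entry at constraint row 1, column u3 is -1/3.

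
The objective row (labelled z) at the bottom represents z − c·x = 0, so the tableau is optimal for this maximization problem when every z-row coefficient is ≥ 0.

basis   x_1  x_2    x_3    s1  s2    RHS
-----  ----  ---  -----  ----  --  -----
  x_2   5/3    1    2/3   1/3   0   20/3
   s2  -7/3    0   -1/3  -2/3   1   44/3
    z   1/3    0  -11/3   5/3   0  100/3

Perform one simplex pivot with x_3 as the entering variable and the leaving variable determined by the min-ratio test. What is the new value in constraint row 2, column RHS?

Ratio test on column x_3 — row 1: (20/3)/(2/3) = 10; row 2: entry -1/3 ≤ 0. Minimum is 10 at row 1 (x_2 leaves); pivot element 2/3.
Divide row 1 by 2/3; eliminate column x_3 from the other rows.
Row 2 update in column RHS: 44/3 − (-1/3)·10 = 18.

18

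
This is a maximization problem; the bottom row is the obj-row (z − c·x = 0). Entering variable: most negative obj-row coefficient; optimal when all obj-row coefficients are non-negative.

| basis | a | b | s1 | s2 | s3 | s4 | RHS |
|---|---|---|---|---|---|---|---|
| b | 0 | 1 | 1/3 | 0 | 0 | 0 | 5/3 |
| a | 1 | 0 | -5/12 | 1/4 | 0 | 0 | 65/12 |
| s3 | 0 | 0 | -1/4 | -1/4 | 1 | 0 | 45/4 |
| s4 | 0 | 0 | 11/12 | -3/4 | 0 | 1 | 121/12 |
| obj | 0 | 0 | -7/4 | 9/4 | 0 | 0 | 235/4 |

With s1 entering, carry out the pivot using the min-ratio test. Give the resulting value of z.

Ratio test on column s1 — row 1: (5/3)/(1/3) = 5; row 2: entry -5/12 ≤ 0; row 3: entry -1/4 ≤ 0; row 4: (121/12)/(11/12) = 11. Minimum is 5 at row 1 (b leaves); pivot element 1/3.
Pivot on row 1; the obj-row RHS becomes 235/4 − (-7/4)·5 = 135/2.

135/2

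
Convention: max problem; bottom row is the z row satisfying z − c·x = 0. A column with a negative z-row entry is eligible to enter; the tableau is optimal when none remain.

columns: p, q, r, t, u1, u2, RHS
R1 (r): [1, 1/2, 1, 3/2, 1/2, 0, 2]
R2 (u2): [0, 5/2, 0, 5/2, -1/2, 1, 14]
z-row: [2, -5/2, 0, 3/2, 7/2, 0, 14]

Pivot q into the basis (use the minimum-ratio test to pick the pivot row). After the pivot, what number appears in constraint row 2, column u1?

-3

Ratio test on column q — row 1: 2/(1/2) = 4; row 2: 14/(5/2) = 28/5. Minimum is 4 at row 1 (r leaves); pivot element 1/2.
Divide row 1 by 1/2; eliminate column q from the other rows.
Row 2 update in column u1: -1/2 − (5/2)·1 = -3.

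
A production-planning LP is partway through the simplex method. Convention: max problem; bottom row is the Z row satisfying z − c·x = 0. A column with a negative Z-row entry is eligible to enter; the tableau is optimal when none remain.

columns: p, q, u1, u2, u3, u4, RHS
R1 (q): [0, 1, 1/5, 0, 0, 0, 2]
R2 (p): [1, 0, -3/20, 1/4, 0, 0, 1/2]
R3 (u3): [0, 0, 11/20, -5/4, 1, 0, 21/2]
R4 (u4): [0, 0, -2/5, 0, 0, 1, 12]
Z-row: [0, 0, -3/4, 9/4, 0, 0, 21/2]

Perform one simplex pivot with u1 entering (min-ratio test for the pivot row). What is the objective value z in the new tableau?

Ratio test on column u1 — row 1: 2/(1/5) = 10; row 2: entry -3/20 ≤ 0; row 3: (21/2)/(11/20) = 210/11; row 4: entry -2/5 ≤ 0. Minimum is 10 at row 1 (q leaves); pivot element 1/5.
Pivot on row 1; the Z-row RHS becomes 21/2 − (-3/4)·10 = 18.

18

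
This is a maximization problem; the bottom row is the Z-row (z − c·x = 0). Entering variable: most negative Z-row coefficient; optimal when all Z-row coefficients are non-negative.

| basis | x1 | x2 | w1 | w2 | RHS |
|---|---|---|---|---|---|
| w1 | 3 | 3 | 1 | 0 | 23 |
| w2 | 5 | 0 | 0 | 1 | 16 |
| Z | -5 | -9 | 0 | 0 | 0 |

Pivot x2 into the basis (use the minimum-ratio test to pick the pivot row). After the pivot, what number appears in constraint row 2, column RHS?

Ratio test on column x2 — row 1: 23/3 = 23/3; row 2: entry 0 ≤ 0. Minimum is 23/3 at row 1 (w1 leaves); pivot element 3.
Divide row 1 by 3; eliminate column x2 from the other rows.
Row 2 update in column RHS: 16 − 0·(23/3) = 16.

16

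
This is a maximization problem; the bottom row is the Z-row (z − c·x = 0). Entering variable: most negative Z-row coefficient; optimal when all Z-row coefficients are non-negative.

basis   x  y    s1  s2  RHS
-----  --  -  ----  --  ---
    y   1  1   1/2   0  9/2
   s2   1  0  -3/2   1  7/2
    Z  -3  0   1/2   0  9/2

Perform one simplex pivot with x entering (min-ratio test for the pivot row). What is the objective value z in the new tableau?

Ratio test on column x — row 1: (9/2)/1 = 9/2; row 2: (7/2)/1 = 7/2. Minimum is 7/2 at row 2 (s2 leaves); pivot element 1.
Pivot on row 2; the Z-row RHS becomes 9/2 − (-3)·(7/2) = 15.

15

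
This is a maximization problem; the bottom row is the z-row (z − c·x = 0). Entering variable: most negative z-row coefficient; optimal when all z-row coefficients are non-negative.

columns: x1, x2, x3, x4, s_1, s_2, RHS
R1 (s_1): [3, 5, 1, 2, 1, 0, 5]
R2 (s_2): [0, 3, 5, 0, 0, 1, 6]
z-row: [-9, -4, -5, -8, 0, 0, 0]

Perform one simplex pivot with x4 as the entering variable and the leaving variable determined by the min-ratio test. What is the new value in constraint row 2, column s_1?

Ratio test on column x4 — row 1: 5/2 = 5/2; row 2: entry 0 ≤ 0. Minimum is 5/2 at row 1 (s_1 leaves); pivot element 2.
Divide row 1 by 2; eliminate column x4 from the other rows.
Row 2 update in column s_1: 0 − 0·(1/2) = 0.

0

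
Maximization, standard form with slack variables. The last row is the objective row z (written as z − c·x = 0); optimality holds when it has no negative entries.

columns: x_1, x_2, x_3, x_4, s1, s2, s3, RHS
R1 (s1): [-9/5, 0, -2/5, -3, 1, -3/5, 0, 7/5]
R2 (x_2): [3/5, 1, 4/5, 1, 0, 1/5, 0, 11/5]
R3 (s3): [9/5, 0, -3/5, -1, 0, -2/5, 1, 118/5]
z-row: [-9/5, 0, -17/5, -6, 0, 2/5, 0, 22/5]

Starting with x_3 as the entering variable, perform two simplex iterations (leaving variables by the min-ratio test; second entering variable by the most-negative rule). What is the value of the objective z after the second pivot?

88/5

Ratio test on column x_3 — row 1: entry -2/5 ≤ 0; row 2: (11/5)/(4/5) = 11/4; row 3: entry -3/5 ≤ 0. Minimum is 11/4 at row 2 (x_2 leaves); pivot element 4/5.
Pivot on row 2; the z-row RHS becomes 22/5 − (-17/5)·(11/4) = 55/4.
Next entering variable (most negative z-row entry -7/4): x_4.
Ratio test on column x_4 — row 1: entry -5/2 ≤ 0; row 2: (11/4)/(5/4) = 11/5; row 3: entry -1/4 ≤ 0. Minimum is 11/5 at row 2 (x_3 leaves); pivot element 5/4.
After the second pivot the z-row RHS is 55/4 − (-7/4)·(11/5) = 88/5.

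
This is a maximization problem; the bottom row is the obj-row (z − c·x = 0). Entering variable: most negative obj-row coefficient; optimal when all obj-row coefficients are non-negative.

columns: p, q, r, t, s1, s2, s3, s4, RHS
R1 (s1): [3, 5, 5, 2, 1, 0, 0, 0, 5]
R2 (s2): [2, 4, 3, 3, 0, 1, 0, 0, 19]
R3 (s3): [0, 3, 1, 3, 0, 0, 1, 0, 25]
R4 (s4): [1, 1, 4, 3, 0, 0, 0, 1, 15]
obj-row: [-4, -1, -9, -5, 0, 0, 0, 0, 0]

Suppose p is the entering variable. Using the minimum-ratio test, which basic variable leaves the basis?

s1

Column p entries and ratios — s1: 5/3 = 5/3; s2: 19/2 = 19/2; s3: 0 ≤ 0, skip; s4: 15/1 = 15.
Smallest ratio is 5/3 in the row of s1, so s1 leaves.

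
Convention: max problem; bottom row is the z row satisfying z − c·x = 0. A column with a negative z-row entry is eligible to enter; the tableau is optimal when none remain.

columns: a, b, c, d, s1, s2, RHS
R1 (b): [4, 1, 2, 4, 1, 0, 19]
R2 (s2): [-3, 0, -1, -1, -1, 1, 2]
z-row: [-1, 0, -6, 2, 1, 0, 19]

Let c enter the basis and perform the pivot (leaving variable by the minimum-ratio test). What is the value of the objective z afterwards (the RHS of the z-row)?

76

Ratio test on column c — row 1: 19/2 = 19/2; row 2: entry -1 ≤ 0. Minimum is 19/2 at row 1 (b leaves); pivot element 2.
Pivot on row 1; the z-row RHS becomes 19 − (-6)·(19/2) = 76.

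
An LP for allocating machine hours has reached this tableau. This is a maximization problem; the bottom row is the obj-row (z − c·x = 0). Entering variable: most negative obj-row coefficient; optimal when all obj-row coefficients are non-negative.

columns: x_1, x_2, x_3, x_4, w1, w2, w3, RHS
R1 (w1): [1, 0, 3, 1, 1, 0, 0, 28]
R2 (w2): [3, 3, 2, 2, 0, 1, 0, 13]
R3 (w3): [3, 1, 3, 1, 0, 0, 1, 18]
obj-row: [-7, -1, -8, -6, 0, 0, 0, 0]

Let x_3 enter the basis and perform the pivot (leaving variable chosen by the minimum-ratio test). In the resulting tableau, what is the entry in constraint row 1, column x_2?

Ratio test on column x_3 — row 1: 28/3 = 28/3; row 2: 13/2 = 13/2; row 3: 18/3 = 6. Minimum is 6 at row 3 (w3 leaves); pivot element 3.
Divide row 3 by 3; eliminate column x_3 from the other rows.
Row 1 update in column x_2: 0 − 3·(1/3) = -1.

-1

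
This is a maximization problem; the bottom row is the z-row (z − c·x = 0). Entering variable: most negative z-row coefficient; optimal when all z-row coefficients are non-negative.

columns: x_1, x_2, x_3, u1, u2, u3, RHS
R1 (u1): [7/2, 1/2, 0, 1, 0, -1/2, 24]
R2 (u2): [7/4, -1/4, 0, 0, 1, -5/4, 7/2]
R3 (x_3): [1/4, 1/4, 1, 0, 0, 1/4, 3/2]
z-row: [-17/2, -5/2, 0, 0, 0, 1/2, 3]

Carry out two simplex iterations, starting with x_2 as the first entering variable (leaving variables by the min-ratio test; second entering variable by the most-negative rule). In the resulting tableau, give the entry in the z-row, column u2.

Ratio test on column x_2 — row 1: 24/(1/2) = 48; row 2: entry -1/4 ≤ 0; row 3: (3/2)/(1/4) = 6. Minimum is 6 at row 3 (x_3 leaves); pivot element 1/4.
Divide row 3 by 1/4; eliminate column x_2 from the other rows.
Second iteration: most negative z-row entry is -6 in column x_1, so x_1 enters.
Ratio test on column x_1 — row 1: 21/3 = 7; row 2: 5/2 = 5/2; row 3: 6/1 = 6. Minimum is 5/2 at row 2 (u2 leaves); pivot element 2.
Divide row 2 by 2; eliminate column x_1 from the other rows.
After both pivots, the entry at the z-row, column u2 is 3.

3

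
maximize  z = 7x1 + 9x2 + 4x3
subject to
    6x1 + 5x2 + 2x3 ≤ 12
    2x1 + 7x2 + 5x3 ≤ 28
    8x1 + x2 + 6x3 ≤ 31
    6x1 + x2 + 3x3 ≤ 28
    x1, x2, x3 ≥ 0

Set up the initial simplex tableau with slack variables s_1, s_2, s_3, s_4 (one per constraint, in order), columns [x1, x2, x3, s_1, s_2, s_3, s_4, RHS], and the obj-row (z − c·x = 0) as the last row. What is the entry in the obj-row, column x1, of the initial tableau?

-7

The obj-row carries the negated objective coefficients: the x1 entry is -7.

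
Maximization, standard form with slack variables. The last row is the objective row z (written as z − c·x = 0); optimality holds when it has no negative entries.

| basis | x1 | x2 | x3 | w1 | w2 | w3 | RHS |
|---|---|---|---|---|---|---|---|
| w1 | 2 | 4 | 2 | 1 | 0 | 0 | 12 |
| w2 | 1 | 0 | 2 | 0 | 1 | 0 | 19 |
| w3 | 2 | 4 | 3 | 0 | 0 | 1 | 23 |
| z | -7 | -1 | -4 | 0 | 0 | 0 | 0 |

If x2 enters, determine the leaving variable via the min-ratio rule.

w1

Column x2 entries and ratios — w1: 12/4 = 3; w2: 0 ≤ 0, skip; w3: 23/4 = 23/4.
Smallest ratio is 3 in the row of w1, so w1 leaves.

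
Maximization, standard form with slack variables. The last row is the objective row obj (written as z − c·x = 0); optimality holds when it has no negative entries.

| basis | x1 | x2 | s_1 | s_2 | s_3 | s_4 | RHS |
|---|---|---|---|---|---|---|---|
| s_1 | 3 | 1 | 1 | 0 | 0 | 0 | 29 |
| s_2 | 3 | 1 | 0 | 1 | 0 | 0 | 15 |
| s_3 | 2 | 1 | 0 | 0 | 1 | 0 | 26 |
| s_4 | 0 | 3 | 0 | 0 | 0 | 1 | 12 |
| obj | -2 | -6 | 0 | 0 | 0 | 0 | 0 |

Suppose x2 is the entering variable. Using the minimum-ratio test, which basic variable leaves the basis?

s_4

Column x2 entries and ratios — s_1: 29/1 = 29; s_2: 15/1 = 15; s_3: 26/1 = 26; s_4: 12/3 = 4.
Smallest ratio is 4 in the row of s_4, so s_4 leaves.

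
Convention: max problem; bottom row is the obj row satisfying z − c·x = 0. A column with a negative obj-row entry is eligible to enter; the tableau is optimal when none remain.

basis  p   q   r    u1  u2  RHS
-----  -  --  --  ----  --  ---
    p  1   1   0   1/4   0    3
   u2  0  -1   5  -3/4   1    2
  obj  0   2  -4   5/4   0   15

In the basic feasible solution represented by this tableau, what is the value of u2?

2

u2 is basic (row 2); its value is the RHS of that row, 2.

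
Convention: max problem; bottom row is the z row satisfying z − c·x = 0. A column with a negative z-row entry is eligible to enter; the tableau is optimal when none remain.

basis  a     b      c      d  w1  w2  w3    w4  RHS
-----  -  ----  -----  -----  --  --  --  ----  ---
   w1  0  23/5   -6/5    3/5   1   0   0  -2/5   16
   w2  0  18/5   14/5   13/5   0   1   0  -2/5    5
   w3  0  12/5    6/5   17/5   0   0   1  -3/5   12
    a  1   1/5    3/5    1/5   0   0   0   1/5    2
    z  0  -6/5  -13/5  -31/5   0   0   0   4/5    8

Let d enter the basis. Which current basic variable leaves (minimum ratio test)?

w2

Column d entries and ratios — w1: 16/(3/5) = 80/3; w2: 5/(13/5) = 25/13; w3: 12/(17/5) = 60/17; a: 2/(1/5) = 10.
Smallest ratio is 25/13 in the row of w2, so w2 leaves.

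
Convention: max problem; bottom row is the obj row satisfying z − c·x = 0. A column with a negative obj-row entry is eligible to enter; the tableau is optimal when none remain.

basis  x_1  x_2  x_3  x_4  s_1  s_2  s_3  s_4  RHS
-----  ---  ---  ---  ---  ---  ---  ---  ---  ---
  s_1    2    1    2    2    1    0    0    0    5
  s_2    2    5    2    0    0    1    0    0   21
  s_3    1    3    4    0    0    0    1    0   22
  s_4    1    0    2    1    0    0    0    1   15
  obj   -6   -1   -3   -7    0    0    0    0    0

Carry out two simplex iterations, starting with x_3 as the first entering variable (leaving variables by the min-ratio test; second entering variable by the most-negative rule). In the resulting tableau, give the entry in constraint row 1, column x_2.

1/2

Ratio test on column x_3 — row 1: 5/2 = 5/2; row 2: 21/2 = 21/2; row 3: 22/4 = 11/2; row 4: 15/2 = 15/2. Minimum is 5/2 at row 1 (s_1 leaves); pivot element 2.
Divide row 1 by 2; eliminate column x_3 from the other rows.
Second iteration: most negative obj-row entry is -4 in column x_4, so x_4 enters.
Ratio test on column x_4 — row 1: (5/2)/1 = 5/2; row 2: entry -2 ≤ 0; row 3: entry -4 ≤ 0; row 4: entry -1 ≤ 0. Minimum is 5/2 at row 1 (x_3 leaves); pivot element 1.
Divide row 1 by 1; eliminate column x_4 from the other rows.
After both pivots, the entry at constraint row 1, column x_2 is 1/2.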